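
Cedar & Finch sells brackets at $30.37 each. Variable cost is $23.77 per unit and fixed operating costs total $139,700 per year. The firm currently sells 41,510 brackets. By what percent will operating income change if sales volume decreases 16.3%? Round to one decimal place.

-33.3%

Contribution at this volume is 41,510 × $6.60 = $273,966.00.
Subtracting fixed costs: EBIT = $273,966.00 − $139,700 = $134,266.00.
So DOL = total CM / EBIT = $273,966.00 / $134,266.00 = 2.0405.
Operating income changes by 2.0405 × -16.3% = -33.3%.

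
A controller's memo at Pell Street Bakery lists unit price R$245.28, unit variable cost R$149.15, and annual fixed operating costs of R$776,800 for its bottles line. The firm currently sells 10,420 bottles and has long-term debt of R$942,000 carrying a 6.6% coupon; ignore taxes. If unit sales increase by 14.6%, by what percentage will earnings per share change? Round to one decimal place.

Total contribution margin = 10,420 × R$96.13 = R$1,001,674.60.
Subtracting fixed costs: EBIT = R$1,001,674.60 − R$776,800 = R$224,874.60.
After interest of R$62,172.00, pre-tax earnings = R$162,702.60.
DCL = total CM / (EBIT − I) = R$1,001,674.60 / R$162,702.60 = 6.1565.
EPS therefore changes by 6.1565 × (+14.6%) = +89.9%.

+89.9%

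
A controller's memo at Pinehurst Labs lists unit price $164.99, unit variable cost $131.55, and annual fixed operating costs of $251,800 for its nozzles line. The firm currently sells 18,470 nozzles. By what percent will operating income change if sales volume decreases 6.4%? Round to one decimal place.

Total contribution margin = 18,470 × $33.44 = $617,636.80.
EBIT = $617,636.80 − $251,800 = $365,836.80.
Degree of operating leverage = $617,636.80 / $365,836.80 = 1.6883.
So EBIT moves 1.6883 × (-6.4%) = -10.8%.

-10.8%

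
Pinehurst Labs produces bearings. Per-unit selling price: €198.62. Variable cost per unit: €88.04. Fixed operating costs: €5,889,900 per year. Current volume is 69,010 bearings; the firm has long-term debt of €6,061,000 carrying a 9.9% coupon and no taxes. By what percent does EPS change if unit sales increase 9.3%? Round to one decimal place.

+62.2%

Total contribution margin = 69,010 × €110.58 = €7,631,125.80.
EBIT = €7,631,125.80 − €5,889,900 = €1,741,225.80.
Interest = €600,039.00, so EBIT − I = €1,141,186.80.
Degree of combined leverage = contribution ÷ (EBIT − I) = €7,631,125.80 ÷ €1,141,186.80 = 6.6870.
EPS therefore changes by 6.6870 × (+9.3%) = +62.2%.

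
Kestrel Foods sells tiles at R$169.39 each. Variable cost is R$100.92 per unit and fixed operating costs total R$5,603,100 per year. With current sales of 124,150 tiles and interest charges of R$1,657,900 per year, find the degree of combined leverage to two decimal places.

6.86

Total contribution margin = 124,150 × R$68.47 = R$8,500,550.50.
EBIT = R$8,500,550.50 − R$5,603,100 = R$2,897,450.50. Interest = R$1,657,900.00.
DOL = R$8,500,550.50 ÷ R$2,897,450.50 = 2.9338; DFL = R$2,897,450.50 ÷ R$1,239,550.50 = 2.3375.
DCL = DOL × DFL = 2.9338 × 2.3375 = 6.8578.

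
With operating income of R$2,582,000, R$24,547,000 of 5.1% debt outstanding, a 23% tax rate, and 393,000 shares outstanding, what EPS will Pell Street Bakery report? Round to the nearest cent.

R$2.61

Pre-tax income = R$2,582,000 − R$1,251,897.00 = R$1,330,103.00.
Net income = R$1,330,103.00 × (1 − 0.23) = R$1,024,179.31.
EPS = R$1,024,179.31 ÷ 393,000 = R$2.61.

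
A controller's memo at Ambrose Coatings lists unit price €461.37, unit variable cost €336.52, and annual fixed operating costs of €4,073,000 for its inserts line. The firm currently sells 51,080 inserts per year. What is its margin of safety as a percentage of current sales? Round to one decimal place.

36.1%

Each unit contributes €461.37 − €336.52 = €124.85. Break-even units = €4,073,000 ÷ €124.85 = 32,623.15; break-even revenue = 32,623.15 × €461.37 = €15,051,341.69.
Actual sales revenue = 51,080 × €461.37 = €23,566,779.60.
Margin of safety = (€23,566,779.60 − €15,051,341.69) ÷ €23,566,779.60 = 36.1%.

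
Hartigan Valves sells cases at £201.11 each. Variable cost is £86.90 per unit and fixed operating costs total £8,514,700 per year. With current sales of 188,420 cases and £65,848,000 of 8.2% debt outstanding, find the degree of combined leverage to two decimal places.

2.83

Contribution at this volume is 188,420 × £114.21 = £21,519,448.20.
Subtracting fixed costs: EBIT = £21,519,448.20 − £8,514,700 = £13,004,748.20. Interest = £5,399,536.00, so EBIT − I = £7,605,212.20.
DCL = contribution ÷ (EBIT − I) = £21,519,448.20 ÷ £7,605,212.20 = 2.8296.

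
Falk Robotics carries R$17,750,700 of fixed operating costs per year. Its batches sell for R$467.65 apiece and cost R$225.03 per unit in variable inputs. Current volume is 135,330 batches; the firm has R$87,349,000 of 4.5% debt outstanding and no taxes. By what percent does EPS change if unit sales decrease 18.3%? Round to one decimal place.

Total contribution margin = 135,330 × R$242.62 = R$32,833,764.60.
EBIT = R$32,833,764.60 − R$17,750,700 = R$15,083,064.60.
After interest of R$3,930,705.00, pre-tax earnings = R$11,152,359.60.
Degree of combined leverage = contribution ÷ (EBIT − I) = R$32,833,764.60 ÷ R$11,152,359.60 = 2.9441.
%ΔEPS = DCL × %ΔSales = 2.9441 × -18.3% = -53.9%.

-53.9%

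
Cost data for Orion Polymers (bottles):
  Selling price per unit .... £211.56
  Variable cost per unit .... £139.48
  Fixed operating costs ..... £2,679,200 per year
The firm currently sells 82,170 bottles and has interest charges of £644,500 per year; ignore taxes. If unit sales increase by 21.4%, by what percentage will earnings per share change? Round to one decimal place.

Contribution at this volume is 82,170 × £72.08 = £5,922,813.60.
Operating income = contribution − fixed costs = £5,922,813.60 − £2,679,200 = £3,243,613.60.
Interest = £644,500.00, so EBIT − I = £2,599,113.60.
DCL = total CM / (EBIT − I) = £5,922,813.60 / £2,599,113.60 = 2.2788.
%ΔEPS = DCL × %ΔSales = 2.2788 × +21.4% = +48.8%.

+48.8%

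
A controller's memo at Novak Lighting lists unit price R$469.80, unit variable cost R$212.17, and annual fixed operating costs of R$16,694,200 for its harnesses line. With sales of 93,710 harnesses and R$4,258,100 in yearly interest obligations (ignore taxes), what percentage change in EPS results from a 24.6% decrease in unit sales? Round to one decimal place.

-186.2%

Total contribution margin = 93,710 × R$257.63 = R$24,142,507.30.
EBIT = R$24,142,507.30 − R$16,694,200 = R$7,448,307.30.
Interest = R$4,258,100.00, so EBIT − I = R$3,190,207.30.
Degree of combined leverage = contribution ÷ (EBIT − I) = R$24,142,507.30 ÷ R$3,190,207.30 = 7.5677.
EPS therefore changes by 7.5677 × (-24.6%) = -186.2%.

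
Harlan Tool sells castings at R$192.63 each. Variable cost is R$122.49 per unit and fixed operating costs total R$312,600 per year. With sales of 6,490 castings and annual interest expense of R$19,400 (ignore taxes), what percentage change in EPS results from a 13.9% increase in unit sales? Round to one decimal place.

Total contribution margin = 6,490 × R$70.14 = R$455,208.60.
EBIT = R$455,208.60 − R$312,600 = R$142,608.60.
After interest of R$19,400.00, pre-tax earnings = R$123,208.60.
DCL = total CM / (EBIT − I) = R$455,208.60 / R$123,208.60 = 3.6946.
EPS therefore changes by 3.6946 × (+13.9%) = +51.4%.

+51.4%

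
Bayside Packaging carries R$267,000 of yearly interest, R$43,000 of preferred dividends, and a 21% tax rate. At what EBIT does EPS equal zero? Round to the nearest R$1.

R$321,430

Preferred dividends are paid after tax, so their pre-tax equivalent is R$43,000 ÷ (1 − 0.21) = R$54,430.38.
Financial break-even EBIT = interest + D_p ÷ (1 − t) = R$267,000 + R$54,430.38 = R$321,430.38.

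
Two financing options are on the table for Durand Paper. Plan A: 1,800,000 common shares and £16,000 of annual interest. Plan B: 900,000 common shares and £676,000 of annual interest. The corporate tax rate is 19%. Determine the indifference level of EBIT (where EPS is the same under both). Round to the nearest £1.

At indifference, (EBIT − 16,000)(1 − t)/1,800,000 = (EBIT − 676,000)(1 − t)/900,000.
The (1 − t) factor cancels: (EBIT − 16,000) × 900,000 = (EBIT − 676,000) × 1,800,000.
EBIT × (1,800,000 − 900,000) = 676,000 × 1,800,000 − 16,000 × 900,000 = 1,202,400,000,000, so EBIT = 1,202,400,000,000 ÷ 900,000 = 1,336,000.00.

£1,336,000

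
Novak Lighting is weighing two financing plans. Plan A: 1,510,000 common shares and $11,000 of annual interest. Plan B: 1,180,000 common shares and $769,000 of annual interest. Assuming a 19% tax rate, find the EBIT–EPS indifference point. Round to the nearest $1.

$3,479,424

At indifference, (EBIT − 11,000)(1 − t)/1,510,000 = (EBIT − 769,000)(1 − t)/1,180,000.
Cancelling (1 − t) and cross-multiplying: 1,180,000·(EBIT − 11,000) = 1,510,000·(EBIT − 769,000).
Solving, EBIT = (769,000·1,510,000 − 11,000·1,180,000) / (1,510,000 − 1,180,000) = 1,148,210,000,000 / 330,000 = 3,479,424.24.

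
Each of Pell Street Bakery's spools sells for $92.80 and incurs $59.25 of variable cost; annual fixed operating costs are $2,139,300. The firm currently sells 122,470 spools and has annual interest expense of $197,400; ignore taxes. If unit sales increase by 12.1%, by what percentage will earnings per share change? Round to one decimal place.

+28.1%

Total contribution margin = 122,470 × $33.55 = $4,108,868.50.
EBIT = $4,108,868.50 − $2,139,300 = $1,969,568.50.
After interest of $197,400.00, pre-tax earnings = $1,772,168.50.
Degree of combined leverage = contribution ÷ (EBIT − I) = $4,108,868.50 ÷ $1,772,168.50 = 2.3186.
%ΔEPS = DCL × %ΔSales = 2.3186 × +12.1% = +28.1%.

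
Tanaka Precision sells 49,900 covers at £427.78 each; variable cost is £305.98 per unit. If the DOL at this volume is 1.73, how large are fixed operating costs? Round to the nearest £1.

£2,564,629

At 49,900 units, contribution = 49,900 × £121.80 = £6,077,820.00.
DOL = contribution / EBIT, so EBIT = £6,077,820.00 / 1.73 = £3,513,190.75.
And FC = contribution − EBIT = £6,077,820.00 − £3,513,190.75 = £2,564,629.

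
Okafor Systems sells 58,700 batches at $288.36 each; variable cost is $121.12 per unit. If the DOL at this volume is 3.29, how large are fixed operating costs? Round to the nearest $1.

$6,833,101

Contribution at this volume is 58,700 × $167.24 = $9,816,988.00.
DOL = contribution / EBIT, so EBIT = $9,816,988.00 / 3.29 = $2,983,886.93.
Fixed costs = CM − EBIT = $9,816,988.00 − $2,983,886.93 = $6,833,101.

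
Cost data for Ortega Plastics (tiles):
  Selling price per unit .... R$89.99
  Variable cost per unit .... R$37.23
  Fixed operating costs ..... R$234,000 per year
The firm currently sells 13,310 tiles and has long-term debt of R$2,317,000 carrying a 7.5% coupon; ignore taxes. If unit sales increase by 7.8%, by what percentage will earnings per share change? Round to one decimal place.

+18.6%

At 13,310 units, contribution = 13,310 × R$52.76 = R$702,235.60.
EBIT = R$702,235.60 − R$234,000 = R$468,235.60.
Interest = R$173,775.00, so EBIT − I = R$294,460.60.
DCL = total CM / (EBIT − I) = R$702,235.60 / R$294,460.60 = 2.3848.
%ΔEPS = DCL × %ΔSales = 2.3848 × +7.8% = +18.6%.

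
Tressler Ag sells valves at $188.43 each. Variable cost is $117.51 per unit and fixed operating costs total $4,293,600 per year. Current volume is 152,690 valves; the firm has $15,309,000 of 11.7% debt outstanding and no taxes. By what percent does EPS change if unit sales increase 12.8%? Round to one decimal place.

At 152,690 units, contribution = 152,690 × $70.92 = $10,828,774.80.
Subtracting fixed costs: EBIT = $10,828,774.80 − $4,293,600 = $6,535,174.80.
Interest = $1,791,153.00, so EBIT − I = $4,744,021.80.
DCL = total CM / (EBIT − I) = $10,828,774.80 / $4,744,021.80 = 2.2826.
EPS therefore changes by 2.2826 × (+12.8%) = +29.2%.

+29.2%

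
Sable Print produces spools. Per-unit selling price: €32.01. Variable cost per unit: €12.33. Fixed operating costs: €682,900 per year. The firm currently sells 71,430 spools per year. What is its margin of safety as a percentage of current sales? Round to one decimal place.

Contribution margin per unit = €32.01 − €12.33 = €19.68. Break-even units = €682,900 ÷ €19.68 = 34,700.20; break-even revenue = 34,700.20 × €32.01 = €1,110,753.51.
Actual sales revenue = 71,430 × €32.01 = €2,286,474.30.
Margin of safety = (€2,286,474.30 − €1,110,753.51) ÷ €2,286,474.30 = 51.4%.

51.4%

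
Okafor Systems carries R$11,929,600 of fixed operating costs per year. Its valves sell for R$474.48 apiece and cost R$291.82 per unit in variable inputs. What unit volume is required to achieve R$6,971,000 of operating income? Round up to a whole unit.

103,475 valves

Contribution margin per unit = R$474.48 − R$291.82 = R$182.66.
Need Q such that Q × R$182.66 − R$11,929,600 = R$6,971,000, i.e. Q = R$18,900,600 / R$182.66 = 103,474.21 → 103,475.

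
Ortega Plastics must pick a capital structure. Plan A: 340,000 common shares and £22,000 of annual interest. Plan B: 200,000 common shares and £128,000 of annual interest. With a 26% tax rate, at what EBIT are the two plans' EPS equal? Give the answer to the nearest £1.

Set EPS_A = EPS_B: (EBIT − £22,000)(1 − 0.26) ÷ 340,000 = (EBIT − £128,000)(1 − 0.26) ÷ 200,000.
The (1 − t) factor cancels: (EBIT − 22,000) × 200,000 = (EBIT − 128,000) × 340,000.
EBIT × (340,000 − 200,000) = 128,000 × 340,000 − 22,000 × 200,000 = 39,120,000,000, so EBIT = 39,120,000,000 ÷ 140,000 = 279,428.57.

£279,429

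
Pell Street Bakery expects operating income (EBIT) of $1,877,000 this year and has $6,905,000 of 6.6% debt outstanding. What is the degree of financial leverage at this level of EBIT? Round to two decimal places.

Interest = $455,730.00.
Degree of financial leverage = EBIT / (EBIT − interest) = $1,877,000 / $1,421,270.00 = 1.3206.

1.32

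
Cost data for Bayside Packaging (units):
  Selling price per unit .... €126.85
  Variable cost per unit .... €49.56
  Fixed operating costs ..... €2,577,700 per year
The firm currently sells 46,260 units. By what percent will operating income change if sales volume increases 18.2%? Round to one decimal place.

+65.2%

Contribution at this volume is 46,260 × €77.29 = €3,575,435.40.
Subtracting fixed costs: EBIT = €3,575,435.40 − €2,577,700 = €997,735.40.
Degree of operating leverage = €3,575,435.40 / €997,735.40 = 3.5836.
Operating income changes by 3.5836 × +18.2% = +65.2%.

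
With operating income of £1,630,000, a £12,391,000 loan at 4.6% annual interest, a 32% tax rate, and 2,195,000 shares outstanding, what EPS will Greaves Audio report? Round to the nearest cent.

Interest = £569,986.00, so EBT = £1,630,000 − £569,986.00 = £1,060,014.00.
Net income = £1,060,014.00 × (1 − 0.32) = £720,809.52.
EPS = £720,809.52 ÷ 2,195,000 = £0.33.

£0.33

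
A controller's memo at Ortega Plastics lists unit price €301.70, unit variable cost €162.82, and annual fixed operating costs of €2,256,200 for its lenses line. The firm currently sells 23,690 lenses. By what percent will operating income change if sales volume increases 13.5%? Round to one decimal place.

+43.0%

At 23,690 units, contribution = 23,690 × €138.88 = €3,290,067.20.
EBIT = €3,290,067.20 − €2,256,200 = €1,033,867.20.
So DOL = total CM / EBIT = €3,290,067.20 / €1,033,867.20 = 3.1823.
Operating income changes by 3.1823 × +13.5% = +43.0%.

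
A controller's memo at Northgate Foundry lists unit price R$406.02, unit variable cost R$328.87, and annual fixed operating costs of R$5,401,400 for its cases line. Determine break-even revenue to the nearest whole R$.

R$28,426,136

CM per unit = R$406.02 − R$328.87 = R$77.15; CM ratio = R$77.15 / R$406.02 = 0.1900.
Break-even revenue = fixed costs × price ÷ CM = R$5,401,400 × R$406.02 ÷ R$77.15 = R$28,426,136.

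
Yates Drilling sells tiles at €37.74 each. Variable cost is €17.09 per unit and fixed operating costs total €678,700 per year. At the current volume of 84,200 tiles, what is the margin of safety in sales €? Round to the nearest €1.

Contribution margin per unit = €37.74 − €17.09 = €20.65. Break-even units = €678,700 ÷ €20.65 = 32,866.83; break-even revenue = 32,866.83 × €37.74 = €1,240,394.09.
Current sales = 84,200 × €37.74 = €3,177,708.00.
Margin of safety = €3,177,708.00 − €1,240,394.09 = €1,937,314.

€1,937,314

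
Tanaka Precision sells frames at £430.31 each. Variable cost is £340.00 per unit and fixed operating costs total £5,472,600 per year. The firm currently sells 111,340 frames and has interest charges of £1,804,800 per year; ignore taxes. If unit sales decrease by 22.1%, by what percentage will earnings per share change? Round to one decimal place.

-80.0%

Total contribution margin = 111,340 × £90.31 = £10,055,115.40.
EBIT = £10,055,115.40 − £5,472,600 = £4,582,515.40.
After interest of £1,804,800.00, pre-tax earnings = £2,777,715.40.
DCL = total CM / (EBIT − I) = £10,055,115.40 / £2,777,715.40 = 3.6199.
EPS therefore changes by 3.6199 × (-22.1%) = -80.0%.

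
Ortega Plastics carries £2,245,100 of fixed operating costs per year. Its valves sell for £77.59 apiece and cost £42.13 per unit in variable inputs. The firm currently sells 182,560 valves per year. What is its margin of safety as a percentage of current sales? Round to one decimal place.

65.3%

Each unit contributes £77.59 − £42.13 = £35.46. Break-even units = £2,245,100 ÷ £35.46 = 63,313.59; break-even revenue = 63,313.59 × £77.59 = £4,912,501.66.
Current sales = 182,560 × £77.59 = £14,164,830.40.
Margin of safety = (£14,164,830.40 − £4,912,501.66) ÷ £14,164,830.40 = 65.3%.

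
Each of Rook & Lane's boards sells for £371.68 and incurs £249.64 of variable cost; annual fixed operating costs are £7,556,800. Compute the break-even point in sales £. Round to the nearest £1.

£23,014,679

CM per unit = £371.68 − £249.64 = £122.04; CM ratio = £122.04 / £371.68 = 0.3283.
Break-even sales = FC ÷ CM ratio = £7,556,800 × £371.68 / £122.04 = £23,014,679.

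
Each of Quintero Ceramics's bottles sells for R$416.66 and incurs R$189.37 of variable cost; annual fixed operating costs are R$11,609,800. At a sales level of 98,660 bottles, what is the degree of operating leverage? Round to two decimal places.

2.07

At 98,660 units, contribution = 98,660 × R$227.29 = R$22,424,431.40.
Subtracting fixed costs: EBIT = R$22,424,431.40 − R$11,609,800 = R$10,814,631.40.
Degree of operating leverage = R$22,424,431.40 / R$10,814,631.40 = 2.0735.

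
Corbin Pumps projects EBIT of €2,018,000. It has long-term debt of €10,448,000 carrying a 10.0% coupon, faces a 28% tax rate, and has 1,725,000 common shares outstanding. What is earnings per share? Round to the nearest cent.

€0.41

Pre-tax income = €2,018,000 − €1,044,800.00 = €973,200.00.
After tax at 28%: net income = €973,200.00 × 0.72 = €700,704.00.
Per share: €700,704.00 / 1,725,000 shares = €0.41.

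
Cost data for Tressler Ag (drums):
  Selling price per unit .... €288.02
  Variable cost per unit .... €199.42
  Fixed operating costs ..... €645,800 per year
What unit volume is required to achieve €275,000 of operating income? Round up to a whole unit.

Unit CM = price − variable cost = €288.02 − €199.42 = €88.60.
Need Q such that Q × €88.60 − €645,800 = €275,000, i.e. Q = €920,800 / €88.60 = 10,392.78 → 10,393.

10,393 drums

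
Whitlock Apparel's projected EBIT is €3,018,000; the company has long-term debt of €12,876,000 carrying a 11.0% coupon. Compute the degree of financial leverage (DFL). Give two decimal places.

Annual interest charges come to €1,416,360.00.
Degree of financial leverage = EBIT / (EBIT − interest) = €3,018,000 / €1,601,640.00 = 1.8843.

1.88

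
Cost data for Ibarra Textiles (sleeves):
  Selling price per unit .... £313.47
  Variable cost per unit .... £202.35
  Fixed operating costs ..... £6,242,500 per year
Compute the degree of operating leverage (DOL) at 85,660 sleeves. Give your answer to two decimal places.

At 85,660 units, contribution = 85,660 × £111.12 = £9,518,539.20.
Operating income = contribution − fixed costs = £9,518,539.20 − £6,242,500 = £3,276,039.20.
DOL = contribution ÷ EBIT = £9,518,539.20 ÷ £3,276,039.20 = 2.9055.

2.91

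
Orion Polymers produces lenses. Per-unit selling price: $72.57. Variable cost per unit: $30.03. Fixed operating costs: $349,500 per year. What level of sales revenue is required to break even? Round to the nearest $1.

$596,220

CM per unit = $72.57 − $30.03 = $42.54; CM ratio = $42.54 / $72.57 = 0.5862.
Break-even sales = FC ÷ CM ratio = $349,500 × $72.57 / $42.54 = $596,220.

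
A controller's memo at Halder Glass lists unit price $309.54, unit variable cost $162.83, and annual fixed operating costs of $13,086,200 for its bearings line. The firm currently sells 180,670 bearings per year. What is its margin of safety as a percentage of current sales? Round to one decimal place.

50.6%

Each unit contributes $309.54 − $162.83 = $146.71. Break-even units = $13,086,200 ÷ $146.71 = 89,197.74; break-even revenue = 89,197.74 × $309.54 = $27,610,267.52.
Current sales = 180,670 × $309.54 = $55,924,591.80.
Margin of safety = ($55,924,591.80 − $27,610,267.52) ÷ $55,924,591.80 = 50.6%.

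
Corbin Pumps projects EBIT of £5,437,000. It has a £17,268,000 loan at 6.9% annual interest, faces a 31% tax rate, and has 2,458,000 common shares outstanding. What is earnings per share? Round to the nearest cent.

Pre-tax income = £5,437,000 − £1,191,492.00 = £4,245,508.00.
Net income = £4,245,508.00 × (1 − 0.31) = £2,929,400.52.
EPS = £2,929,400.52 ÷ 2,458,000 = £1.19.

£1.19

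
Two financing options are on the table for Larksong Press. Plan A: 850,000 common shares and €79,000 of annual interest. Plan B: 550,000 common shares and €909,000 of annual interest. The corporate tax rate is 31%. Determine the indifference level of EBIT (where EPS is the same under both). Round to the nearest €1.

€2,430,667

Set EPS_A = EPS_B: (EBIT − €79,000)(1 − 0.31) ÷ 850,000 = (EBIT − €909,000)(1 − 0.31) ÷ 550,000.
Cancelling (1 − t) and cross-multiplying: 550,000·(EBIT − 79,000) = 850,000·(EBIT − 909,000).
EBIT × (850,000 − 550,000) = 909,000 × 850,000 − 79,000 × 550,000 = 729,200,000,000, so EBIT = 729,200,000,000 ÷ 300,000 = 2,430,666.67.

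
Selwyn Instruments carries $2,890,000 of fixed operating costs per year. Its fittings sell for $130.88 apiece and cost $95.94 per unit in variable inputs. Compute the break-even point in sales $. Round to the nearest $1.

$10,825,507

CM per unit = $130.88 − $95.94 = $34.94; CM ratio = $34.94 / $130.88 = 0.2670.
Break-even sales = FC ÷ CM ratio = $2,890,000 × $130.88 / $34.94 = $10,825,507.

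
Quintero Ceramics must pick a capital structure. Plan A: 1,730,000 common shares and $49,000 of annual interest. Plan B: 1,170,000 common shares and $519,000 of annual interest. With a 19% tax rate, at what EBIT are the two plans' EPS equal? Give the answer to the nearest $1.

$1,500,964

Set EPS_A = EPS_B: (EBIT − $49,000)(1 − 0.19) ÷ 1,730,000 = (EBIT − $519,000)(1 − 0.19) ÷ 1,170,000.
Cancelling (1 − t) and cross-multiplying: 1,170,000·(EBIT − 49,000) = 1,730,000·(EBIT − 519,000).
Solving, EBIT = (519,000·1,730,000 − 49,000·1,170,000) / (1,730,000 − 1,170,000) = 840,540,000,000 / 560,000 = 1,500,964.29.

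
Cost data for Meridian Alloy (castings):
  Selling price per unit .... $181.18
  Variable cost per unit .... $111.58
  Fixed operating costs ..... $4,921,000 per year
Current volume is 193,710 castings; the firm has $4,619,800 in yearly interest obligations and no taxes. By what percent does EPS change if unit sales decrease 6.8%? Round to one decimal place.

-23.3%

Total contribution margin = 193,710 × $69.60 = $13,482,216.00.
Subtracting fixed costs: EBIT = $13,482,216.00 − $4,921,000 = $8,561,216.00.
Interest = $4,619,800.00, so EBIT − I = $3,941,416.00.
Degree of combined leverage = contribution ÷ (EBIT − I) = $13,482,216.00 ÷ $3,941,416.00 = 3.4207.
%ΔEPS = DCL × %ΔSales = 3.4207 × -6.8% = -23.3%.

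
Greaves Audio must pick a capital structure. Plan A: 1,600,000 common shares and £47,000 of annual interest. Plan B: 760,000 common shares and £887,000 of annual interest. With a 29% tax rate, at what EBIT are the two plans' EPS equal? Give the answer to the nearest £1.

£1,647,000

At indifference, (EBIT − 47,000)(1 − t)/1,600,000 = (EBIT − 887,000)(1 − t)/760,000.
Cancelling (1 − t) and cross-multiplying: 760,000·(EBIT − 47,000) = 1,600,000·(EBIT − 887,000).
Solving, EBIT = (887,000·1,600,000 − 47,000·760,000) / (1,600,000 − 760,000) = 1,383,480,000,000 / 840,000 = 1,647,000.00.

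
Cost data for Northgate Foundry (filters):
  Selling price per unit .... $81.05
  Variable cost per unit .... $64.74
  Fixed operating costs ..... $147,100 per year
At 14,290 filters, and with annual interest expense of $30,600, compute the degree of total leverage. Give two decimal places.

Total contribution margin = 14,290 × $16.31 = $233,069.90.
Operating income = contribution − fixed costs = $233,069.90 − $147,100 = $85,969.90. Interest = $30,600.00, so EBIT − I = $55,369.90.
DCL = contribution ÷ (EBIT − I) = $233,069.90 ÷ $55,369.90 = 4.2093.

4.21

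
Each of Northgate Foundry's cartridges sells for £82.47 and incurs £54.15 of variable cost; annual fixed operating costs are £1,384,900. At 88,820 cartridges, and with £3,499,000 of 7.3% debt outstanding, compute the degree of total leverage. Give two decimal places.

2.87

At 88,820 units, contribution = 88,820 × £28.32 = £2,515,382.40.
EBIT = £2,515,382.40 − £1,384,900 = £1,130,482.40. Interest = £255,427.00.
DOL = £2,515,382.40 ÷ £1,130,482.40 = 2.2251; DFL = £1,130,482.40 ÷ £875,055.40 = 1.2919.
DCL = DOL × DFL = 2.2251 × 1.2919 = 2.8746.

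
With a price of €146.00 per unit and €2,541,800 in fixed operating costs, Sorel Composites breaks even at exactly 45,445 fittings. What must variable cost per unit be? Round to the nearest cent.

Contribution per unit must be FC / Q = €2,541,800 / 45,445 = €55.9313.
Hence VC = price − CM = €146.00 − €55.9313 = €90.07.

€90.07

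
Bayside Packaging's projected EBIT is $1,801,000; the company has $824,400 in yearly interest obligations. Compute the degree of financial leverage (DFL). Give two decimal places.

Interest = $824,400.00.
Degree of financial leverage = EBIT / (EBIT − interest) = $1,801,000 / $976,600.00 = 1.8442.

1.84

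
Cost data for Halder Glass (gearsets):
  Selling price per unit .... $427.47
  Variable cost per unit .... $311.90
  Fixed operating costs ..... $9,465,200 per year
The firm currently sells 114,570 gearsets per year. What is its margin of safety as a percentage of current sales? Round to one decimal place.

Unit CM = price − variable cost = $427.47 − $311.90 = $115.57. Break-even units = $9,465,200 ÷ $115.57 = 81,900.15; break-even revenue = 81,900.15 × $427.47 = $35,009,855.88.
Current sales = 114,570 × $427.47 = $48,975,237.90.
Margin of safety = ($48,975,237.90 − $35,009,855.88) ÷ $48,975,237.90 = 28.5%.

28.5%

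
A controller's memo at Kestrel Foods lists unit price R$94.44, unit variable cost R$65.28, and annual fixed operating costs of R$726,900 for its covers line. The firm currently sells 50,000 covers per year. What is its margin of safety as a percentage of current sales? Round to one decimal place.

50.1%

Contribution margin per unit = R$94.44 − R$65.28 = R$29.16. Break-even units = R$726,900 ÷ R$29.16 = 24,927.98; break-even revenue = 24,927.98 × R$94.44 = R$2,354,198.77.
Current sales = 50,000 × R$94.44 = R$4,722,000.00.
Margin of safety = (R$4,722,000.00 − R$2,354,198.77) ÷ R$4,722,000.00 = 50.1%.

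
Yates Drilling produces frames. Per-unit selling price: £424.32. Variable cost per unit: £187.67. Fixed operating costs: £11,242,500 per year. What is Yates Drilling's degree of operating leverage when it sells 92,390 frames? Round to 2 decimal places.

Total contribution margin = 92,390 × £236.65 = £21,864,093.50.
Subtracting fixed costs: EBIT = £21,864,093.50 − £11,242,500 = £10,621,593.50.
Degree of operating leverage = £21,864,093.50 / £10,621,593.50 = 2.0585.

2.06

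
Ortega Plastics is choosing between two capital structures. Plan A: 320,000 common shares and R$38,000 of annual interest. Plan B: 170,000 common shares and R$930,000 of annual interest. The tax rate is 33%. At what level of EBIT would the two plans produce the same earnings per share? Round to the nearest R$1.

R$1,940,933

Set EPS_A = EPS_B: (EBIT − R$38,000)(1 − 0.33) ÷ 320,000 = (EBIT − R$930,000)(1 − 0.33) ÷ 170,000.
Cancelling (1 − t) and cross-multiplying: 170,000·(EBIT − 38,000) = 320,000·(EBIT − 930,000).
EBIT × (320,000 − 170,000) = 930,000 × 320,000 − 38,000 × 170,000 = 291,140,000,000, so EBIT = 291,140,000,000 ÷ 150,000 = 1,940,933.33.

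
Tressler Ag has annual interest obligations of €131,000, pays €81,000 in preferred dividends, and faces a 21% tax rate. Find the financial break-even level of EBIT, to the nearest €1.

Grossing the preferred dividend up to pre-tax terms: €81,000 / (1 − 0.21) = €102,531.65.
Financial break-even EBIT = interest + D_p ÷ (1 − t) = €131,000 + €102,531.65 = €233,531.65.

€233,532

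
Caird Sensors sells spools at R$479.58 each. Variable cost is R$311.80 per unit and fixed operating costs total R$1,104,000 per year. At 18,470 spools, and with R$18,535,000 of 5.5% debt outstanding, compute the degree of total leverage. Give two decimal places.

3.18

Total contribution margin = 18,470 × R$167.78 = R$3,098,896.60.
Operating income = contribution − fixed costs = R$3,098,896.60 − R$1,104,000 = R$1,994,896.60. Interest = R$1,019,425.00, so EBIT − I = R$975,471.60.
Degree of total leverage = total CM / (EBIT − interest) = R$3,098,896.60 / R$975,471.60 = 3.1768.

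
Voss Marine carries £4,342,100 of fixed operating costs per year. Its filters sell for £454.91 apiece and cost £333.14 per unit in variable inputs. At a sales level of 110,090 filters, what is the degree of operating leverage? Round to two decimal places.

1.48

Total contribution margin = 110,090 × £121.77 = £13,405,659.30.
EBIT = £13,405,659.30 − £4,342,100 = £9,063,559.30.
DOL = contribution ÷ EBIT = £13,405,659.30 ÷ £9,063,559.30 = 1.4791.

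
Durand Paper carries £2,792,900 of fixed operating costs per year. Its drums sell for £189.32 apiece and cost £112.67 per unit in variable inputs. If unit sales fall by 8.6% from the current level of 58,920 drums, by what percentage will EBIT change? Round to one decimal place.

At 58,920 units, contribution = 58,920 × £76.65 = £4,516,218.00.
Subtracting fixed costs: EBIT = £4,516,218.00 − £2,792,900 = £1,723,318.00.
So DOL = total CM / EBIT = £4,516,218.00 / £1,723,318.00 = 2.6207.
So EBIT moves 2.6207 × (-8.6%) = -22.5%.

-22.5%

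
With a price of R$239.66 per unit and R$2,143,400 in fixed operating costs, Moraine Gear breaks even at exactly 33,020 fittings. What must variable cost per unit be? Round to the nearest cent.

At break-even, FC = Q × (P − VC), so P − VC = R$2,143,400 ÷ 33,020 = R$64.9122.
Hence VC = price − CM = R$239.66 − R$64.9122 = R$174.75.

R$174.75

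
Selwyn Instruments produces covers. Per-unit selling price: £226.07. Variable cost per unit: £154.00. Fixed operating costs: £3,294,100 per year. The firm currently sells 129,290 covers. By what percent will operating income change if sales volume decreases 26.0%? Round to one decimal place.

-40.2%

Total contribution margin = 129,290 × £72.07 = £9,317,930.30.
Operating income = contribution − fixed costs = £9,317,930.30 − £3,294,100 = £6,023,830.30.
So DOL = total CM / EBIT = £9,317,930.30 / £6,023,830.30 = 1.5468.
%ΔEBIT = DOL × %ΔSales = 1.5468 × -26.0% = -40.2%.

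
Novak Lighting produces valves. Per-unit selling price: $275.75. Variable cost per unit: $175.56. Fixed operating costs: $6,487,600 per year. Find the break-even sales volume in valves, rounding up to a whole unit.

64,753 valves

Unit CM = price − variable cost = $275.75 − $175.56 = $100.19.
Break-even volume = fixed costs ÷ CM per unit = $6,487,600 ÷ $100.19 = 64,752.97, so 64,753 valves.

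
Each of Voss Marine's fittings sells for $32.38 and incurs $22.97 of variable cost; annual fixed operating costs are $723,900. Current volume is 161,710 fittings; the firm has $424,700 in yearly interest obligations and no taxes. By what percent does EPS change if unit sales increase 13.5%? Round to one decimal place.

Contribution at this volume is 161,710 × $9.41 = $1,521,691.10.
Subtracting fixed costs: EBIT = $1,521,691.10 − $723,900 = $797,791.10.
After interest of $424,700.00, pre-tax earnings = $373,091.10.
DCL = total CM / (EBIT − I) = $1,521,691.10 / $373,091.10 = 4.0786.
%ΔEPS = DCL × %ΔSales = 4.0786 × +13.5% = +55.1%.

+55.1%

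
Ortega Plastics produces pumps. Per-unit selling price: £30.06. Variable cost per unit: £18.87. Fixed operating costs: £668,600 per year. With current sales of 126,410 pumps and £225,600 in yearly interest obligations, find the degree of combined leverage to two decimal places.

2.72

Total contribution margin = 126,410 × £11.19 = £1,414,527.90.
EBIT = £1,414,527.90 − £668,600 = £745,927.90. Interest = £225,600.00, so EBIT − I = £520,327.90.
Degree of total leverage = total CM / (EBIT − interest) = £1,414,527.90 / £520,327.90 = 2.7185.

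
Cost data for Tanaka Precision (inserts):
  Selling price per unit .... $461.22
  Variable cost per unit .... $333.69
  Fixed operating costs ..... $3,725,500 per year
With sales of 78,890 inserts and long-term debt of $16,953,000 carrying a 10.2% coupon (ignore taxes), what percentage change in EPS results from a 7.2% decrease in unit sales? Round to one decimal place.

Total contribution margin = 78,890 × $127.53 = $10,060,841.70.
Operating income = contribution − fixed costs = $10,060,841.70 − $3,725,500 = $6,335,341.70.
After interest of $1,729,206.00, pre-tax earnings = $4,606,135.70.
Degree of combined leverage = contribution ÷ (EBIT − I) = $10,060,841.70 ÷ $4,606,135.70 = 2.1842.
%ΔEPS = DCL × %ΔSales = 2.1842 × -7.2% = -15.7%.

-15.7%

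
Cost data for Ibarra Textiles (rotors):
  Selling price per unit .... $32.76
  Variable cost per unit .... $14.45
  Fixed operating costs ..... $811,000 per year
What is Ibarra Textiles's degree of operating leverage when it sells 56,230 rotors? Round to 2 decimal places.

4.71

Total contribution margin = 56,230 × $18.31 = $1,029,571.30.
Subtracting fixed costs: EBIT = $1,029,571.30 − $811,000 = $218,571.30.
So DOL = total CM / EBIT = $1,029,571.30 / $218,571.30 = 4.7105.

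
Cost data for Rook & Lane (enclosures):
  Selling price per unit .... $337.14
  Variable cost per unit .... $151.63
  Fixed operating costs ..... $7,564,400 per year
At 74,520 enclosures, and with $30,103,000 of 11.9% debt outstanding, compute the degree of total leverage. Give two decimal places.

Contribution at this volume is 74,520 × $185.51 = $13,824,205.20.
EBIT = $13,824,205.20 − $7,564,400 = $6,259,805.20. Interest = $3,582,257.00, so EBIT − I = $2,677,548.20.
Degree of total leverage = total CM / (EBIT − interest) = $13,824,205.20 / $2,677,548.20 = 5.1630.

5.16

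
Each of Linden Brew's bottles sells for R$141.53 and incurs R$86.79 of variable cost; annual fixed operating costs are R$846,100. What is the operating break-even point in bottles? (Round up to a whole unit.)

15,457 bottles

Each unit contributes R$141.53 − R$86.79 = R$54.74.
Break-even Q = R$846,100 / R$54.74 = 15,456.70 → 15,457 bottles.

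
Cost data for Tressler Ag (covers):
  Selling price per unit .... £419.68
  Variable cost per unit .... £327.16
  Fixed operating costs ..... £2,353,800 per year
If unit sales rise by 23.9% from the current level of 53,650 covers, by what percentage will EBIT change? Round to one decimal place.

+45.5%

Total contribution margin = 53,650 × £92.52 = £4,963,698.00.
EBIT = £4,963,698.00 − £2,353,800 = £2,609,898.00.
Degree of operating leverage = £4,963,698.00 / £2,609,898.00 = 1.9019.
Operating income changes by 1.9019 × +23.9% = +45.5%.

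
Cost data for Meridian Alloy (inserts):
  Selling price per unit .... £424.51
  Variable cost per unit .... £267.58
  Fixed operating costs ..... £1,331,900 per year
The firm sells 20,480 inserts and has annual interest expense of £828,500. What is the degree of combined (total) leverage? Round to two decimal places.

3.05

Contribution at this volume is 20,480 × £156.93 = £3,213,926.40.
EBIT = £3,213,926.40 − £1,331,900 = £1,882,026.40. Interest = £828,500.00.
DOL = £3,213,926.40 ÷ £1,882,026.40 = 1.7077; DFL = £1,882,026.40 ÷ £1,053,526.40 = 1.7864.
Combined leverage = 1.7077 × 1.7864 = 3.0506.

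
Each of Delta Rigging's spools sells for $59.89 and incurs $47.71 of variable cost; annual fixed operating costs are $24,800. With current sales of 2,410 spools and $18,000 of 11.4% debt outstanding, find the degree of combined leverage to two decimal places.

At 2,410 units, contribution = 2,410 × $12.18 = $29,353.80.
EBIT = $29,353.80 − $24,800 = $4,553.80. Interest = $2,052.00, so EBIT − I = $2,501.80.
DCL = contribution ÷ (EBIT − I) = $29,353.80 ÷ $2,501.80 = 11.7331.

11.73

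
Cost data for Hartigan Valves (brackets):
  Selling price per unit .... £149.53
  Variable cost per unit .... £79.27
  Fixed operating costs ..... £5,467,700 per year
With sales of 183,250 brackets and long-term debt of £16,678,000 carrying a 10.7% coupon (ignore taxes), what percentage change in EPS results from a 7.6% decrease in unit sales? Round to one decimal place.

-17.4%

Total contribution margin = 183,250 × £70.26 = £12,875,145.00.
Operating income = contribution − fixed costs = £12,875,145.00 − £5,467,700 = £7,407,445.00.
Interest = £1,784,546.00, so EBIT − I = £5,622,899.00.
Degree of combined leverage = contribution ÷ (EBIT − I) = £12,875,145.00 ÷ £5,622,899.00 = 2.2898.
%ΔEPS = DCL × %ΔSales = 2.2898 × -7.6% = -17.4%.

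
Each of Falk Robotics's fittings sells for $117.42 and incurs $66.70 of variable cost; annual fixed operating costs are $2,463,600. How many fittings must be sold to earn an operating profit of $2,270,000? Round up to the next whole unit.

93,329 fittings

Unit CM = price − variable cost = $117.42 − $66.70 = $50.72.
Need Q such that Q × $50.72 − $2,463,600 = $2,270,000, i.e. Q = $4,733,600 / $50.72 = 93,328.08 → 93,329.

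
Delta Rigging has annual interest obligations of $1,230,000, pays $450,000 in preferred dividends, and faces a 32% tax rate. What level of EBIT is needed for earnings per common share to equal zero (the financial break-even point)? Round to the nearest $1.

Grossing the preferred dividend up to pre-tax terms: $450,000 / (1 − 0.32) = $661,764.71.
EPS = 0 when EBIT covers interest plus the pre-tax preferred burden: $1,230,000 + $661,764.71 = $1,891,764.71.

$1,891,765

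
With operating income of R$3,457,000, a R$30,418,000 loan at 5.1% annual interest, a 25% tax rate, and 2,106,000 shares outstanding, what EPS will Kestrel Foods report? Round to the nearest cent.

Pre-tax income = R$3,457,000 − R$1,551,318.00 = R$1,905,682.00.
Net income = R$1,905,682.00 × (1 − 0.25) = R$1,429,261.50.
Per share: R$1,429,261.50 / 2,106,000 shares = R$0.68.

R$0.68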